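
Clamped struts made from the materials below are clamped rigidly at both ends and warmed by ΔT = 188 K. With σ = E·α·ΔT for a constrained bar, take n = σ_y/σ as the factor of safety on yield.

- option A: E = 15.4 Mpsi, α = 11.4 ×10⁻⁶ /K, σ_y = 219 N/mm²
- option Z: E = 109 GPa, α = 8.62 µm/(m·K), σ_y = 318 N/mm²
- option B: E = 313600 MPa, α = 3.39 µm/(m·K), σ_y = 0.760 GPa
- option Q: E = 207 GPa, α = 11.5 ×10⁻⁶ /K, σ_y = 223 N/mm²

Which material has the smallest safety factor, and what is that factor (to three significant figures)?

option Q, n = 0.498

In consistent units (E in GPa, α in ×10⁻⁶/K, σ_y in MPa):
  option A: E = 106.2, α = 11.4, σ_y = 219.0 → σ = 228 MPa, n = 0.962
  option Z: E = 109.0, α = 8.62, σ_y = 318.0 → σ = 177 MPa, n = 1.80
  option B: E = 313.6, α = 3.39, σ_y = 760.0 → σ = 200 MPa, n = 3.80
  option Q: E = 207.0, α = 11.5, σ_y = 223.0 → σ = 448 MPa, n = 0.498
Smallest n: option Q with n = 0.498.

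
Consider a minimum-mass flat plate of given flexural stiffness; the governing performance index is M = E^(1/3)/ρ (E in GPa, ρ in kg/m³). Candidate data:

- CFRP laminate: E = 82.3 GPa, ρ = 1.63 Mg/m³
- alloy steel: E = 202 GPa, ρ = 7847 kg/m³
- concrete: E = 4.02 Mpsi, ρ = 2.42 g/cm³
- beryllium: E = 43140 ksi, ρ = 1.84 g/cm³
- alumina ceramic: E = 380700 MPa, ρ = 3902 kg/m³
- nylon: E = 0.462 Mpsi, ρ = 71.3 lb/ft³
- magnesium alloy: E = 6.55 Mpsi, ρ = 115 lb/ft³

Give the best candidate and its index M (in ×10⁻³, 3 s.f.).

Putting every candidate on a common basis:
  CFRP laminate: E = 82.30 GPa, ρ = 1630 kg/m³
  alloy steel: E = 202.0 GPa, ρ = 7847 kg/m³
  concrete: E = 27.72 GPa, ρ = 2420 kg/m³
  beryllium: E = 297.4 GPa, ρ = 1840 kg/m³
  alumina ceramic: E = 380.7 GPa, ρ = 3902 kg/m³
  nylon: E = 3.185 GPa, ρ = 1142 kg/m³
  magnesium alloy: E = 45.16 GPa, ρ = 1842 kg/m³
  beryllium: M = 3.63×10⁻³
  CFRP laminate: M = 2.67×10⁻³
  magnesium alloy: M = 1.93×10⁻³
  alumina ceramic: M = 1.86×10⁻³
  nylon: M = 1.29×10⁻³
  concrete: M = 1.25×10⁻³
  alloy steel: M = 0.748×10⁻³
Highest index: beryllium.

beryllium, M = 3.63×10⁻³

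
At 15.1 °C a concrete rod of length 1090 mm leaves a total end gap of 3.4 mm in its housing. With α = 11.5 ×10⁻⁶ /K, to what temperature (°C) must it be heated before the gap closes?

286 °C

α·L₀·ΔT = 3.4 mm ⇒ ΔT = 3.4 / (11.5×10⁻⁶ × 1090.0) = 271.2 K.
T = 15.1 + 271.2 = 286.3 °C.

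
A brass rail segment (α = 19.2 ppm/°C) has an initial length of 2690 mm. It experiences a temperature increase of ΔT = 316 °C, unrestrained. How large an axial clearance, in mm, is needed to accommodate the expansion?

16.3 mm

ΔL = α·L₀·ΔT = 19.2×10⁻⁶ × 2690 mm × 316.0 K = 16.3 mm.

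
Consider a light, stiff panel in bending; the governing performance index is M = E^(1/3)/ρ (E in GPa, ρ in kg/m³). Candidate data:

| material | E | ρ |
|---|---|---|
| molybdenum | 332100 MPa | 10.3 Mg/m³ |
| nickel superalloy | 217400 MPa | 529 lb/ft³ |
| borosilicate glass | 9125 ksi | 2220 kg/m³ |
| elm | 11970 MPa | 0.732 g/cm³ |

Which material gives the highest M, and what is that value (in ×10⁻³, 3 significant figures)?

elm, M = 3.13×10⁻³

In SI units:
  molybdenum: E = 332.1 GPa, ρ = 10300 kg/m³
  nickel superalloy: E = 217.4 GPa, ρ = 8474 kg/m³
  borosilicate glass: E = 62.91 GPa, ρ = 2220 kg/m³
  elm: E = 11.97 GPa, ρ = 732.0 kg/m³
  elm: M = 3.13×10⁻³
  borosilicate glass: M = 1.79×10⁻³
  nickel superalloy: M = 0.710×10⁻³
  molybdenum: M = 0.672×10⁻³
Elm has the largest M.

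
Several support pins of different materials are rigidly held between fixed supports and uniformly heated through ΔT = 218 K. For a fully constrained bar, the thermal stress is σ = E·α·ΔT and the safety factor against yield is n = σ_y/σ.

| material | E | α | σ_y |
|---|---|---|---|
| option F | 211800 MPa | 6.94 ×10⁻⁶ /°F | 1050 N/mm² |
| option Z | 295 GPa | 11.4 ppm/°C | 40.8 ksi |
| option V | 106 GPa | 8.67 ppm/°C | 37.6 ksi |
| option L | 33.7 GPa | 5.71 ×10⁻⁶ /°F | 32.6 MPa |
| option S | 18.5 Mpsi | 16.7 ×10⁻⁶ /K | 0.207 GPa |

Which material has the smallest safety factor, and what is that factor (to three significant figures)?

option Z, n = 0.384

Converting E to GPa, α to ×10⁻⁶/K, σ_y to MPa, then σ and n for each:
  option F: E = 211.8, α = 12.5, σ_y = 1050 → σ = 577 MPa, n = 1.82
  option Z: E = 295.0, α = 11.4, σ_y = 281.3 → σ = 733 MPa, n = 0.384
  option V: E = 106.0, α = 8.67, σ_y = 259.2 → σ = 200 MPa, n = 1.29
  option L: E = 33.70, α = 10.3, σ_y = 32.60 → σ = 75.5 MPa, n = 0.432
  option S: E = 127.6, α = 16.7, σ_y = 207.0 → σ = 464 MPa, n = 0.446
Smallest n: option Z with n = 0.384.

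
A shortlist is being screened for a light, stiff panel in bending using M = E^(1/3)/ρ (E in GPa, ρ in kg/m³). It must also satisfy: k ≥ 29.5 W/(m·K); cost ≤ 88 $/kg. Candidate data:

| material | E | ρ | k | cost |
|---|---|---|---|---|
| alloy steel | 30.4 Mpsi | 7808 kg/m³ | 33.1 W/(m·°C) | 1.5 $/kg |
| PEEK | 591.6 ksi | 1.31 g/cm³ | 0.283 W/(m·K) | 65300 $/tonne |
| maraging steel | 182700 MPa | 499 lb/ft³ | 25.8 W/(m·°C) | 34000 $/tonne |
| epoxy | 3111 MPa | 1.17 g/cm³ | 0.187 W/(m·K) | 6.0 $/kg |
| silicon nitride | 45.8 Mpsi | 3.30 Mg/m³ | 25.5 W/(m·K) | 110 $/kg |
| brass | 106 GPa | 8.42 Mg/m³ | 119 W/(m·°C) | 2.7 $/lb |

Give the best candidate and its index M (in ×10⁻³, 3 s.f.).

Screen on constraints: k ≥ 29.5 W/(m·K); cost ≤ 88 $/kg. Survivors: alloy steel, brass.
Putting every candidate on a common basis:
  alloy steel: E = 209.6 GPa, ρ = 7808 kg/m³
  brass: E = 106.0 GPa, ρ = 8420 kg/m³
  alloy steel: M = 0.761×10⁻³
  brass: M = 0.562×10⁻³
Highest index: alloy steel.

alloy steel, M = 0.761×10⁻³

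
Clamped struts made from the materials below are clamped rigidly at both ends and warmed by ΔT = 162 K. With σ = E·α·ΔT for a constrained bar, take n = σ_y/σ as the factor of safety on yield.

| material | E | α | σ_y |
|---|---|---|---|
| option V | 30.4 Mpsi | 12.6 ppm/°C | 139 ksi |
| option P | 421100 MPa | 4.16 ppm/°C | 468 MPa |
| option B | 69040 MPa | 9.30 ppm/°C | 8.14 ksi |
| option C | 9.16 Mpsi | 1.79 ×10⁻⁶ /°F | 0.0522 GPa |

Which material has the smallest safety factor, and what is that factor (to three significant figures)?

option B, n = 0.540

In consistent units (E in GPa, α in ×10⁻⁶/K, σ_y in MPa):
  option V: E = 209.6, α = 12.6, σ_y = 958.4 → σ = 428 MPa, n = 2.24
  option P: E = 421.1, α = 4.16, σ_y = 468.0 → σ = 284 MPa, n = 1.65
  option B: E = 69.04, α = 9.30, σ_y = 56.12 → σ = 104 MPa, n = 0.540
  option C: E = 63.16, α = 3.22, σ_y = 52.20 → σ = 33.0 MPa, n = 1.58
Smallest n: option B with n = 0.540.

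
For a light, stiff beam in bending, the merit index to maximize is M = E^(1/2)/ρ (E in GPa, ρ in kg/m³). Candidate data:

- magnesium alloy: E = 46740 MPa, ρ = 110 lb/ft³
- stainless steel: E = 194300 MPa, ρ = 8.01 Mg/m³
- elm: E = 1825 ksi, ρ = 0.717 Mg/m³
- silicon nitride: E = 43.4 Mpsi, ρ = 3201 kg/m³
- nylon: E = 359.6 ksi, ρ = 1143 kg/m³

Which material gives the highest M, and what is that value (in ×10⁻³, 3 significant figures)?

Convert each candidate to consistent units, then evaluate M:
  magnesium alloy: E = 46.74 GPa, ρ = 1762 kg/m³
  stainless steel: E = 194.3 GPa, ρ = 8010 kg/m³
  elm: E = 12.58 GPa, ρ = 717.0 kg/m³
  silicon nitride: E = 299.2 GPa, ρ = 3201 kg/m³
  nylon: E = 2.479 GPa, ρ = 1143 kg/m³
  silicon nitride: M = 5.40×10⁻³
  elm: M = 4.95×10⁻³
  magnesium alloy: M = 3.88×10⁻³
  stainless steel: M = 1.74×10⁻³
  nylon: M = 1.38×10⁻³
Highest index: silicon nitride.

silicon nitride, M = 5.40×10⁻³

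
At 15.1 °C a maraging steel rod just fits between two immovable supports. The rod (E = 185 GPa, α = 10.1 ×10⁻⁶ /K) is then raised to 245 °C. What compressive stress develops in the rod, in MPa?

430 MPa

ΔT = 229.9 K. Constrained thermal stress σ = E·α·ΔT = 185.0×10³ MPa × 10.1×10⁻⁶ × 229.9 = 430 MPa (compressive).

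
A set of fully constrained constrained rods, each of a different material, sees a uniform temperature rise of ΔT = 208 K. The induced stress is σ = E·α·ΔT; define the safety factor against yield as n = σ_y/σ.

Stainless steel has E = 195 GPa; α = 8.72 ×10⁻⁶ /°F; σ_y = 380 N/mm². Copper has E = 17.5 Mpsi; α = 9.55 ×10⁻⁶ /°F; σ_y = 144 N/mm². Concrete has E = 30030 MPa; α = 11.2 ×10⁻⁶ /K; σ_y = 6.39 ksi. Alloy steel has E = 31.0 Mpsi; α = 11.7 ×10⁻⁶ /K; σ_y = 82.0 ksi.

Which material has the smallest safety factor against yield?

Converting E to GPa, α to ×10⁻⁶/K, σ_y to MPa, then σ and n for each:
  stainless steel: E = 195.0, α = 15.7, σ_y = 380.0 → σ = 637 MPa, n = 0.597
  copper: E = 120.7, α = 17.2, σ_y = 144.0 → σ = 431 MPa, n = 0.334
  concrete: E = 30.03, α = 11.2, σ_y = 44.06 → σ = 70.0 MPa, n = 0.630
  alloy steel: E = 213.7, α = 11.7, σ_y = 565.4 → σ = 520 MPa, n = 1.09
Smallest n: copper with n = 0.334.

copper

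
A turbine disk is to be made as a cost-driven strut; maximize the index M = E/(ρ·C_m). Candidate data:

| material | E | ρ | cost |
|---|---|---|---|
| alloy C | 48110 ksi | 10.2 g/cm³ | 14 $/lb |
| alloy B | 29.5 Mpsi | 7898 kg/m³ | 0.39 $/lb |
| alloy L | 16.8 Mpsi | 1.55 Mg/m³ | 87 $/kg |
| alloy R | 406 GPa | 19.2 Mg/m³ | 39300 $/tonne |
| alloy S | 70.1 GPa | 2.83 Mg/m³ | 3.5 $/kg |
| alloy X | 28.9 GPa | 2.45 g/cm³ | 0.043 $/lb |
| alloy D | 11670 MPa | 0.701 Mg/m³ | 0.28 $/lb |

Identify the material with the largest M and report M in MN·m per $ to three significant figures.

After converting to SI:
  alloy C: E = 331.7 GPa, ρ = 10200 kg/m³, cost = 30.86 $/kg
  alloy B: E = 203.4 GPa, ρ = 7898 kg/m³, cost = 0.8598 $/kg
  alloy L: E = 115.8 GPa, ρ = 1550 kg/m³, cost = 87.00 $/kg
  alloy R: E = 406.0 GPa, ρ = 19200 kg/m³, cost = 39.30 $/kg
  alloy S: E = 70.10 GPa, ρ = 2830 kg/m³, cost = 3.500 $/kg
  alloy X: E = 28.90 GPa, ρ = 2450 kg/m³, cost = 0.09480 $/kg
  alloy D: E = 11.67 GPa, ρ = 701.0 kg/m³, cost = 0.6173 $/kg
  alloy X: M = 124 MN·m per $
  alloy B: M = 30.0 MN·m per $
  alloy D: M = 27.0 MN·m per $
  alloy S: M = 7.08 MN·m per $
  alloy C: M = 1.05 MN·m per $
  alloy L: M = 0.859 MN·m per $
  alloy R: M = 0.538 MN·m per $
The maximum is for alloy X.

alloy X, M = 124 MN·m per $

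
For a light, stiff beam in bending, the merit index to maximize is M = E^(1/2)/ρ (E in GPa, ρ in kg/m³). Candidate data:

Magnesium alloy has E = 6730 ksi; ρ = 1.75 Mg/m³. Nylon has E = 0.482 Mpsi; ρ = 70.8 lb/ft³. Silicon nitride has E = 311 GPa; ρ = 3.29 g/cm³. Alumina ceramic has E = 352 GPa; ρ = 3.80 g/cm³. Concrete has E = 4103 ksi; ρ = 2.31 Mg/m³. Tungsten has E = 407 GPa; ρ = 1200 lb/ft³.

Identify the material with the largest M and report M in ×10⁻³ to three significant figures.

silicon nitride, M = 5.36×10⁻³

Convert each candidate to consistent units, then evaluate M:
  magnesium alloy: E = 46.40 GPa, ρ = 1750 kg/m³
  nylon: E = 3.323 GPa, ρ = 1134 kg/m³
  silicon nitride: E = 311.0 GPa, ρ = 3290 kg/m³
  alumina ceramic: E = 352.0 GPa, ρ = 3800 kg/m³
  concrete: E = 28.29 GPa, ρ = 2310 kg/m³
  tungsten: E = 407.0 GPa, ρ = 19220 kg/m³
  silicon nitride: M = 5.36×10⁻³
  alumina ceramic: M = 4.94×10⁻³
  magnesium alloy: M = 3.89×10⁻³
  concrete: M = 2.30×10⁻³
  nylon: M = 1.61×10⁻³
  tungsten: M = 1.05×10⁻³
Silicon nitride ranks first.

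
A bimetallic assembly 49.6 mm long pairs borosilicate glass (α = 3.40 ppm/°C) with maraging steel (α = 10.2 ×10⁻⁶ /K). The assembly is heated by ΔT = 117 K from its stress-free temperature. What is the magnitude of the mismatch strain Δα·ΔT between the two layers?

7.96×10⁻⁴

Δα = |3.40 − 10.2|×10⁻⁶/K = 6.80×10⁻⁶/K.
Mismatch strain = Δα·ΔT = 6.80×10⁻⁶ × 117.0 = 7.96×10⁻⁴.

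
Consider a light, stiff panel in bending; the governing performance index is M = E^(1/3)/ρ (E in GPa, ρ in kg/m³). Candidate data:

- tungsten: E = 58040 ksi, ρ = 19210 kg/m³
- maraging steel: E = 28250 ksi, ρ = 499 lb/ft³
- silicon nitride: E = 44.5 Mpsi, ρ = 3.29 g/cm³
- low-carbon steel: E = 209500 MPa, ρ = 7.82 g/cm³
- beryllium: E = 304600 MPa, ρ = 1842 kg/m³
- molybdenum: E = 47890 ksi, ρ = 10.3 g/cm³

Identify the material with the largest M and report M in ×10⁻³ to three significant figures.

beryllium, M = 3.65×10⁻³

After converting to SI:
  tungsten: E = 400.2 GPa, ρ = 19210 kg/m³
  maraging steel: E = 194.8 GPa, ρ = 7993 kg/m³
  silicon nitride: E = 306.8 GPa, ρ = 3290 kg/m³
  low-carbon steel: E = 209.5 GPa, ρ = 7820 kg/m³
  beryllium: E = 304.6 GPa, ρ = 1842 kg/m³
  molybdenum: E = 330.2 GPa, ρ = 10300 kg/m³
  beryllium: M = 3.65×10⁻³
  silicon nitride: M = 2.05×10⁻³
  low-carbon steel: M = 0.759×10⁻³
  maraging steel: M = 0.725×10⁻³
  molybdenum: M = 0.671×10⁻³
  tungsten: M = 0.384×10⁻³
Beryllium has the largest M.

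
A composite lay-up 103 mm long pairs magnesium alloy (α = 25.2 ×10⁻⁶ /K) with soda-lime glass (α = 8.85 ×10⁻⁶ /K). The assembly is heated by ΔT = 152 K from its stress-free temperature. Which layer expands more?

magnesium alloy

α(magnesium alloy) = 25.2×10⁻⁶/K vs α(soda-lime glass) = 8.85×10⁻⁶/K.
Higher α expands more for the same ΔT: magnesium alloy.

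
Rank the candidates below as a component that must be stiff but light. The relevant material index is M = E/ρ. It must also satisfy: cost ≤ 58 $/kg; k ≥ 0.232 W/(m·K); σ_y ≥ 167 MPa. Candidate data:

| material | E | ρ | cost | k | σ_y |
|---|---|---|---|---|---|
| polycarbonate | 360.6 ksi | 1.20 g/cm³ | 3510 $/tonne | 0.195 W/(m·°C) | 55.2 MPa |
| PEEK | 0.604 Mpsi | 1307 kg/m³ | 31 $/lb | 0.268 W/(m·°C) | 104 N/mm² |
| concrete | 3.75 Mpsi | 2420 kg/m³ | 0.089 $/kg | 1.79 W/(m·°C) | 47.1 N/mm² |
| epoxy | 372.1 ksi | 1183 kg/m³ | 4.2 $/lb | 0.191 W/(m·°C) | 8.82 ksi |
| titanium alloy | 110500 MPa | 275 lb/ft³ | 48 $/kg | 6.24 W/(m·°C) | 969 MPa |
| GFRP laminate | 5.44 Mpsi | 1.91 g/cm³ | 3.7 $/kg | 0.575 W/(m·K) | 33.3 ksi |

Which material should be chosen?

titanium alloy

Screen on constraints: cost ≤ 58 $/kg; k ≥ 0.232 W/(m·K); σ_y ≥ 167 MPa. Survivors: titanium alloy, GFRP laminate.
Convert each candidate to consistent units, then evaluate M:
  titanium alloy: E = 110.5 GPa, ρ = 4405 kg/m³
  GFRP laminate: E = 37.51 GPa, ρ = 1910 kg/m³
  titanium alloy: M = 25.1 MN·m/kg
  GFRP laminate: M = 19.6 MN·m/kg
Titanium alloy ranks first.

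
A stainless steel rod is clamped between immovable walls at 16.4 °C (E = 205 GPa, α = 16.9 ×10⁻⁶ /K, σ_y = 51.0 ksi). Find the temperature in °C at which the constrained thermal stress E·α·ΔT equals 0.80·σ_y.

σ_y = 51.0 ksi = 351.6 MPa.
E·α·ΔT = 281.3 MPa ⇒ ΔT = 281.3 / (205.0×10³ × 16.9×10⁻⁶) = 81.20 K.
T = 16.4 + 81.20 = 97.60 °C.

97.6 °C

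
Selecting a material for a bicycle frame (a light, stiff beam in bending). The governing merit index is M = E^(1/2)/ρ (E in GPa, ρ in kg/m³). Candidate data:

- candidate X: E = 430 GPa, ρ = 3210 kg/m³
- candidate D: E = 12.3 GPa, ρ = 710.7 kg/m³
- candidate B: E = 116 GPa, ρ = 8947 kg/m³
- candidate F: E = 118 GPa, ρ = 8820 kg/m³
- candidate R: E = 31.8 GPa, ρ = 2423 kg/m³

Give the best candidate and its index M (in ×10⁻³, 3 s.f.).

candidate X, M = 6.46×10⁻³

Computing M directly (units already consistent):
  candidate X: M = 6.46×10⁻³
  candidate D: M = 4.93×10⁻³
  candidate R: M = 2.33×10⁻³
  candidate F: M = 1.23×10⁻³
  candidate B: M = 1.20×10⁻³
Candidate X has the largest M.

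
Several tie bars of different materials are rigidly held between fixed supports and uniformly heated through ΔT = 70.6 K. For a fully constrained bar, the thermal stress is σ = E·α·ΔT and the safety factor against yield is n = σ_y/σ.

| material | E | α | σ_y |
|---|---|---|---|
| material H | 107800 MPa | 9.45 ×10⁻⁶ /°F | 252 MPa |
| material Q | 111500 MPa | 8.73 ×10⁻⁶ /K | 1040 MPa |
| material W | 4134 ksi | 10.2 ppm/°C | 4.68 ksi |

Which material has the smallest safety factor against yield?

With everything in SI (GPa, ×10⁻⁶/K, MPa):
  material H: E = 107.8, α = 17.0, σ_y = 252.0 → σ = 129 MPa, n = 1.95
  material Q: E = 111.5, α = 8.73, σ_y = 1040 → σ = 68.7 MPa, n = 15.1
  material W: E = 28.50, α = 10.2, σ_y = 32.27 → σ = 20.5 MPa, n = 1.57
Material W has the lowest safety factor, n = 1.57.

material W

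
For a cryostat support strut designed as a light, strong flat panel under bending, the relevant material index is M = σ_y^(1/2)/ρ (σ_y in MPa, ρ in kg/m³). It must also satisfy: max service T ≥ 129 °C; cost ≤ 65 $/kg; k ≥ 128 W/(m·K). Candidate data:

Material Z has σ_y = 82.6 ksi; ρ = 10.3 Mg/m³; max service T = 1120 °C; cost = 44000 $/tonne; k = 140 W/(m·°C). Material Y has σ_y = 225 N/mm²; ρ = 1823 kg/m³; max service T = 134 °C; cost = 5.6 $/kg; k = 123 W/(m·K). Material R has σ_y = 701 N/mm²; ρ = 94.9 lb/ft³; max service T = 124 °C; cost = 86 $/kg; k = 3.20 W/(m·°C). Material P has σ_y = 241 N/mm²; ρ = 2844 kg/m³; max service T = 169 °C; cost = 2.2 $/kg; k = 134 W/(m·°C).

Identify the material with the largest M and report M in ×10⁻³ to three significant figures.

Screen on constraints: max service T ≥ 129 °C; cost ≤ 65 $/kg; k ≥ 128 W/(m·K). Survivors: material Z, material P.
Normalizing units and computing the index:
  material Z: σ_y = 569.5 MPa, ρ = 10300 kg/m³
  material P: σ_y = 241.0 MPa, ρ = 2844 kg/m³
  material P: M = 5.46×10⁻³
  material Z: M = 2.32×10⁻³
Material P ranks first.

material P, M = 5.46×10⁻³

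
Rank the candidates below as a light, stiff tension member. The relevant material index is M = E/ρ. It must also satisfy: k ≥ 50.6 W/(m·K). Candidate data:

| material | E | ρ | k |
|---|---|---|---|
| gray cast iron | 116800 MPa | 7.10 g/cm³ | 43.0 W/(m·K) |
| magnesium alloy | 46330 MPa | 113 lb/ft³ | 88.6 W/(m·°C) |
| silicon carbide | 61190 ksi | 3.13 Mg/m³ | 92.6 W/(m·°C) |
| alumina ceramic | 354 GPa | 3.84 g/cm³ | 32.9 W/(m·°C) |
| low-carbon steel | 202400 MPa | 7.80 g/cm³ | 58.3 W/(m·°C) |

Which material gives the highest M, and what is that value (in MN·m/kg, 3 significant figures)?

silicon carbide, M = 135 MN·m/kg

Screen on constraints: k ≥ 50.6 W/(m·K). Survivors: magnesium alloy, silicon carbide, low-carbon steel.
Putting every candidate on a common basis:
  magnesium alloy: E = 46.33 GPa, ρ = 1810 kg/m³
  silicon carbide: E = 421.9 GPa, ρ = 3130 kg/m³
  low-carbon steel: E = 202.4 GPa, ρ = 7800 kg/m³
  silicon carbide: M = 135 MN·m/kg
  low-carbon steel: M = 25.9 MN·m/kg
  magnesium alloy: M = 25.6 MN·m/kg
Silicon carbide has the largest M.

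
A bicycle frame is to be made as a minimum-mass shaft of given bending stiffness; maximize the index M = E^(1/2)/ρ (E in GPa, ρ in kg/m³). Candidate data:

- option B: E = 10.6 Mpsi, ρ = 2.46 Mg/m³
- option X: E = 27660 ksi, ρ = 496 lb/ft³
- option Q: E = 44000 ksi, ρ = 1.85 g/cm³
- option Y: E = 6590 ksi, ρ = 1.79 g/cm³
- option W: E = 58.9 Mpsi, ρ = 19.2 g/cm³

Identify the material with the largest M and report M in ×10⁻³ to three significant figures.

option Q, M = 9.41×10⁻³

Convert each candidate to consistent units, then evaluate M:
  option B: E = 73.08 GPa, ρ = 2460 kg/m³
  option X: E = 190.7 GPa, ρ = 7945 kg/m³
  option Q: E = 303.4 GPa, ρ = 1850 kg/m³
  option Y: E = 45.44 GPa, ρ = 1790 kg/m³
  option W: E = 406.1 GPa, ρ = 19200 kg/m³
  option Q: M = 9.41×10⁻³
  option Y: M = 3.77×10⁻³
  option B: M = 3.48×10⁻³
  option X: M = 1.74×10⁻³
  option W: M = 1.05×10⁻³
Option Q has the largest M.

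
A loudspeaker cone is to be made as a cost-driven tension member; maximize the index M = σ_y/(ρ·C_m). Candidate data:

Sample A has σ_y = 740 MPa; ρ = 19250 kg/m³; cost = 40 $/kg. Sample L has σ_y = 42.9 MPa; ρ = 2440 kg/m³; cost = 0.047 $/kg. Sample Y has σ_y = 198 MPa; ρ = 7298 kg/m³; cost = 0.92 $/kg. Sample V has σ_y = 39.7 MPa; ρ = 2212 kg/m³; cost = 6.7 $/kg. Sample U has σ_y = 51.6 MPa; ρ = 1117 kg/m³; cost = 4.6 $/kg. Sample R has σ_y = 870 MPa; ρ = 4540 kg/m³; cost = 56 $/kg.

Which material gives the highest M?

sample L

Computing M directly (units already consistent):
  sample L: M = 374 kN·m per $
  sample Y: M = 29.5 kN·m per $
  sample U: M = 10.0 kN·m per $
  sample R: M = 3.42 kN·m per $
  sample V: M = 2.68 kN·m per $
  sample A: M = 0.961 kN·m per $
The maximum is for sample L.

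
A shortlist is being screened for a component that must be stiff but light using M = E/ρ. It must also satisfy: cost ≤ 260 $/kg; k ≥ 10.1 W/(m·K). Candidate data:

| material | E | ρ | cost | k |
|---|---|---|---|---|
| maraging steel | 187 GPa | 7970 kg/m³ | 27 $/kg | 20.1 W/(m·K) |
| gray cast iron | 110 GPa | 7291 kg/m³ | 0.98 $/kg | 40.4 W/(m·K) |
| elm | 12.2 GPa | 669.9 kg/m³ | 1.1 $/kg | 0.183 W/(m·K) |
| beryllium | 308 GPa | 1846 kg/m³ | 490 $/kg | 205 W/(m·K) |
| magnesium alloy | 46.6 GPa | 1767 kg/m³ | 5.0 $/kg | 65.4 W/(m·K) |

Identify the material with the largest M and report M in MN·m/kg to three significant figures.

Screen on constraints: cost ≤ 260 $/kg; k ≥ 10.1 W/(m·K). Survivors: maraging steel, gray cast iron, magnesium alloy.
Per-candidate index values:
  magnesium alloy: M = 26.4 MN·m/kg
  maraging steel: M = 23.5 MN·m/kg
  gray cast iron: M = 15.1 MN·m/kg
Magnesium alloy has the largest M.

magnesium alloy, M = 26.4 MN·m/kg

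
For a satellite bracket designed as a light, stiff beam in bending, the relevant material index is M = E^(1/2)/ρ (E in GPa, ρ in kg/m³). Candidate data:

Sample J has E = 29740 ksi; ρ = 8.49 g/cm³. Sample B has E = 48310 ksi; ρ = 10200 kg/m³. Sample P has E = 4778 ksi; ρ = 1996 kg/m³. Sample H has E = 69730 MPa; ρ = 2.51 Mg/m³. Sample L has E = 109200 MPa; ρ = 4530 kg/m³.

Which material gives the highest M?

In SI units:
  sample J: E = 205.1 GPa, ρ = 8490 kg/m³
  sample B: E = 333.1 GPa, ρ = 10200 kg/m³
  sample P: E = 32.94 GPa, ρ = 1996 kg/m³
  sample H: E = 69.73 GPa, ρ = 2510 kg/m³
  sample L: E = 109.2 GPa, ρ = 4530 kg/m³
  sample H: M = 3.33×10⁻³
  sample P: M = 2.88×10⁻³
  sample L: M = 2.31×10⁻³
  sample B: M = 1.79×10⁻³
  sample J: M = 1.69×10⁻³
Sample H ranks first.

sample H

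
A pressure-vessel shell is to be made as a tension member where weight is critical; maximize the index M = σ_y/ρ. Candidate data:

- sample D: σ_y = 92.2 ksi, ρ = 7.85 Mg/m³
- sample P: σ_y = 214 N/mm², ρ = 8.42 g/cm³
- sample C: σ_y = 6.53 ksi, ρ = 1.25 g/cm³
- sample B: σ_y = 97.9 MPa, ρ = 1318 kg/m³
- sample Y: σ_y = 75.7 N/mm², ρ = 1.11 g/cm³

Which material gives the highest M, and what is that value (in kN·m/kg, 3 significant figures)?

sample D, M = 81.0 kN·m/kg

In SI units:
  sample D: σ_y = 635.7 MPa, ρ = 7850 kg/m³
  sample P: σ_y = 214.0 MPa, ρ = 8420 kg/m³
  sample C: σ_y = 45.02 MPa, ρ = 1250 kg/m³
  sample B: σ_y = 97.90 MPa, ρ = 1318 kg/m³
  sample Y: σ_y = 75.70 MPa, ρ = 1110 kg/m³
  sample D: M = 81.0 kN·m/kg
  sample B: M = 74.3 kN·m/kg
  sample Y: M = 68.2 kN·m/kg
  sample C: M = 36.0 kN·m/kg
  sample P: M = 25.4 kN·m/kg
Sample D ranks first.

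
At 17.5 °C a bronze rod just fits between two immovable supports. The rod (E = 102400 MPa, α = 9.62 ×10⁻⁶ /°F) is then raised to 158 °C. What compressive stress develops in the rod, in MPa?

E = 102400 MPa = 102.4 GPa.
α = 9.62×10⁻⁶/°F × 9/5 = 17.3×10⁻⁶/K.
ΔT = 140.5 K. Constrained thermal stress σ = E·α·ΔT = 102.4×10³ MPa × 17.3×10⁻⁶ × 140.5 = 249 MPa (compressive).

249 MPa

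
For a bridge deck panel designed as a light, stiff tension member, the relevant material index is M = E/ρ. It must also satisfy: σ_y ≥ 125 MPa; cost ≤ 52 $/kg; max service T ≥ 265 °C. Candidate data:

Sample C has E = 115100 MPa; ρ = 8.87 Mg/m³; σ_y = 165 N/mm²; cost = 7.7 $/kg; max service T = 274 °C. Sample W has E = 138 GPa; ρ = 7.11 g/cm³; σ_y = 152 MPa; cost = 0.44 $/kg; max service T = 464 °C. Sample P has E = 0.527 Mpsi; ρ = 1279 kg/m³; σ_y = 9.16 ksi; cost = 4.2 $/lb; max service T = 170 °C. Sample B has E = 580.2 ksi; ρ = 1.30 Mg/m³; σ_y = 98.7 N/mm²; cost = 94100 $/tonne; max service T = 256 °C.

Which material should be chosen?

Screen on constraints: σ_y ≥ 125 MPa; cost ≤ 52 $/kg; max service T ≥ 265 °C. Survivors: sample C, sample W.
After converting to SI:
  sample C: E = 115.1 GPa, ρ = 8870 kg/m³
  sample W: E = 138.0 GPa, ρ = 7110 kg/m³
  sample W: M = 19.4 MN·m/kg
  sample C: M = 13.0 MN·m/kg
Highest index: sample W.

sample W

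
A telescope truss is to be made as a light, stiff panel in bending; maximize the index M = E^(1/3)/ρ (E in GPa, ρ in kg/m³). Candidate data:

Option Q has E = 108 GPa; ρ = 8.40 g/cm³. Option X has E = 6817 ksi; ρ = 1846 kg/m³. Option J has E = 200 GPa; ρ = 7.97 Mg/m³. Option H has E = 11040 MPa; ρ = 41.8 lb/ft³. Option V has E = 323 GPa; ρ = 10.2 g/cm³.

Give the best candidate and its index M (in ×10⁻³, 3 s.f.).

After converting to SI:
  option Q: E = 108.0 GPa, ρ = 8400 kg/m³
  option X: E = 47.00 GPa, ρ = 1846 kg/m³
  option J: E = 200.0 GPa, ρ = 7970 kg/m³
  option H: E = 11.04 GPa, ρ = 669.6 kg/m³
  option V: E = 323.0 GPa, ρ = 10200 kg/m³
  option H: M = 3.33×10⁻³
  option X: M = 1.95×10⁻³
  option J: M = 0.734×10⁻³
  option V: M = 0.673×10⁻³
  option Q: M = 0.567×10⁻³
Option H ranks first.

option H, M = 3.33×10⁻³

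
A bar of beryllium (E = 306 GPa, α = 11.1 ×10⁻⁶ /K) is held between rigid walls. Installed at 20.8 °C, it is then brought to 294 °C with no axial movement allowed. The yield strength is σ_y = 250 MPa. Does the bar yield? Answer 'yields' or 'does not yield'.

ΔT = 273.2 K. Constrained thermal stress σ = E·α·ΔT = 306.0×10³ MPa × 11.1×10⁻⁶ × 273.2 = 928 MPa (compressive).
Compare to σ_y = 250 MPa: σ ≥ σ_y, so it yields.

yields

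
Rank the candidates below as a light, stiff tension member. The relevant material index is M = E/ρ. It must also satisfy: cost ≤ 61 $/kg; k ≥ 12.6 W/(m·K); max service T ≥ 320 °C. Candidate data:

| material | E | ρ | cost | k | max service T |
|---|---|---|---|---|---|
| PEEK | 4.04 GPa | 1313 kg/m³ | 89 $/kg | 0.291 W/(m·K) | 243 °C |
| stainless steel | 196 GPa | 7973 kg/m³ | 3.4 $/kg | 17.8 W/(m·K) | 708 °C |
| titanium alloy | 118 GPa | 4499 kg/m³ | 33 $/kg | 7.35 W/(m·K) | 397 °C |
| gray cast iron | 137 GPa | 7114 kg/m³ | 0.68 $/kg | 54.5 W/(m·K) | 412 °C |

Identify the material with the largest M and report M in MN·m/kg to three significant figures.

Screen on constraints: cost ≤ 61 $/kg; k ≥ 12.6 W/(m·K); max service T ≥ 320 °C. Survivors: stainless steel, gray cast iron.
Computing M directly (units already consistent):
  stainless steel: M = 24.6 MN·m/kg
  gray cast iron: M = 19.3 MN·m/kg
Stainless steel ranks first.

stainless steel, M = 24.6 MN·m/kg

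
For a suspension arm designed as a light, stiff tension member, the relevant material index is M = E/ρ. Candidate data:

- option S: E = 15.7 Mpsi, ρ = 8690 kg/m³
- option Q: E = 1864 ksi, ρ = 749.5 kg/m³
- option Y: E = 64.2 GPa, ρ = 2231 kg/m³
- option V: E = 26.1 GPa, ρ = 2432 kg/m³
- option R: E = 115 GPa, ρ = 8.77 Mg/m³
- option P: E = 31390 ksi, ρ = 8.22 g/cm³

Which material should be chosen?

option Y

In SI units:
  option S: E = 108.2 GPa, ρ = 8690 kg/m³
  option Q: E = 12.85 GPa, ρ = 749.5 kg/m³
  option Y: E = 64.20 GPa, ρ = 2231 kg/m³
  option V: E = 26.10 GPa, ρ = 2432 kg/m³
  option R: E = 115.0 GPa, ρ = 8770 kg/m³
  option P: E = 216.4 GPa, ρ = 8220 kg/m³
  option Y: M = 28.8 MN·m/kg
  option P: M = 26.3 MN·m/kg
  option Q: M = 17.1 MN·m/kg
  option R: M = 13.1 MN·m/kg
  option S: M = 12.5 MN·m/kg
  option V: M = 10.7 MN·m/kg
Option Y ranks first.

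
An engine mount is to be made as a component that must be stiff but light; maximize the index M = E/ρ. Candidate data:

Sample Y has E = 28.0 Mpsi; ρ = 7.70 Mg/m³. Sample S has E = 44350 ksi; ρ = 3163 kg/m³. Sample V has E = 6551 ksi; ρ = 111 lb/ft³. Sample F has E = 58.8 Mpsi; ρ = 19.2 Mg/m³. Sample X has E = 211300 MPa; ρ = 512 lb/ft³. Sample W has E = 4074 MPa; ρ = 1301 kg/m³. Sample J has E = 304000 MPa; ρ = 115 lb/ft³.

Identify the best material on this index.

sample J

Normalizing units and computing the index:
  sample Y: E = 193.1 GPa, ρ = 7700 kg/m³
  sample S: E = 305.8 GPa, ρ = 3163 kg/m³
  sample V: E = 45.17 GPa, ρ = 1778 kg/m³
  sample F: E = 405.4 GPa, ρ = 19200 kg/m³
  sample X: E = 211.3 GPa, ρ = 8201 kg/m³
  sample W: E = 4.074 GPa, ρ = 1301 kg/m³
  sample J: E = 304.0 GPa, ρ = 1842 kg/m³
  sample J: M = 165 MN·m/kg
  sample S: M = 96.7 MN·m/kg
  sample X: M = 25.8 MN·m/kg
  sample V: M = 25.4 MN·m/kg
  sample Y: M = 25.1 MN·m/kg
  sample F: M = 21.1 MN·m/kg
  sample W: M = 3.13 MN·m/kg
Sample J ranks first.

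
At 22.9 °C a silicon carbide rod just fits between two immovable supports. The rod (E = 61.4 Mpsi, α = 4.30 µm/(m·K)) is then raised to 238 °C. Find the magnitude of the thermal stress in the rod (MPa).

392 MPa

E = 61.4 Mpsi = 423.3 GPa.
ΔT = 215.1 K. Constrained thermal stress σ = E·α·ΔT = 423.3×10³ MPa × 4.30×10⁻⁶ × 215.1 = 392 MPa (compressive).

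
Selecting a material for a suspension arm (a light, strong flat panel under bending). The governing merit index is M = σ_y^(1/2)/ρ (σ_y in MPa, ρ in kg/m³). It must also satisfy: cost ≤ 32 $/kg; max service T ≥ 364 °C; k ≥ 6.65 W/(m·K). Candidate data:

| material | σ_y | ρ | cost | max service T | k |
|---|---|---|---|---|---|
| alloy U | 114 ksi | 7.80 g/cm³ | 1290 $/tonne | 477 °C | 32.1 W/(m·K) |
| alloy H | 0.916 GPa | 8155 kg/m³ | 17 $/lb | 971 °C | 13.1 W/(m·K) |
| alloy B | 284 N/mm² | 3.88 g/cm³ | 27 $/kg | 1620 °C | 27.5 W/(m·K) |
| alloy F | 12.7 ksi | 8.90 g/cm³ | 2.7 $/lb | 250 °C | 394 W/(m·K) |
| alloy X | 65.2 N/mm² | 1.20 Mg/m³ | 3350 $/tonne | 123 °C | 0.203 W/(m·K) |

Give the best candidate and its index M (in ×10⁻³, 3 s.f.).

Screen on constraints: cost ≤ 32 $/kg; max service T ≥ 364 °C; k ≥ 6.65 W/(m·K). Survivors: alloy U, alloy B.
After converting to SI:
  alloy U: σ_y = 786.0 MPa, ρ = 7800 kg/m³
  alloy B: σ_y = 284.0 MPa, ρ = 3880 kg/m³
  alloy B: M = 4.34×10⁻³
  alloy U: M = 3.59×10⁻³
Alloy B ranks first.

alloy B, M = 4.34×10⁻³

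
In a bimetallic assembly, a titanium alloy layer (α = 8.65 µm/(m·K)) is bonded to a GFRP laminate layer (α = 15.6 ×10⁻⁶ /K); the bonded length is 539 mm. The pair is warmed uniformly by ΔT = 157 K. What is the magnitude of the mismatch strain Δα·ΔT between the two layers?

1.09×10⁻³

Δα = |8.65 − 15.6|×10⁻⁶/K = 6.95×10⁻⁶/K.
Mismatch strain = Δα·ΔT = 6.95×10⁻⁶ × 157.0 = 1.09×10⁻³.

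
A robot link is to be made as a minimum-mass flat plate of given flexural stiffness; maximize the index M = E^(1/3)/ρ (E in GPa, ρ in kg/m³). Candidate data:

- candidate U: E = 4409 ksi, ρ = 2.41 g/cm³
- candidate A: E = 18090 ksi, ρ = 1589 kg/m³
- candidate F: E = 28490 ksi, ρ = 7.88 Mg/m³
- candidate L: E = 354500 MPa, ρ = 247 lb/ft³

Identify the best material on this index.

Putting every candidate on a common basis:
  candidate U: E = 30.40 GPa, ρ = 2410 kg/m³
  candidate A: E = 124.7 GPa, ρ = 1589 kg/m³
  candidate F: E = 196.4 GPa, ρ = 7880 kg/m³
  candidate L: E = 354.5 GPa, ρ = 3957 kg/m³
  candidate A: M = 3.14×10⁻³
  candidate L: M = 1.79×10⁻³
  candidate U: M = 1.29×10⁻³
  candidate F: M = 0.738×10⁻³
Candidate A ranks first.

candidate A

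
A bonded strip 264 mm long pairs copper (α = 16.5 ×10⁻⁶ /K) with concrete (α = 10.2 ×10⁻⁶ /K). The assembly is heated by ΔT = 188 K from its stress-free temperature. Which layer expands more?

α(copper) = 16.5×10⁻⁶/K vs α(concrete) = 10.2×10⁻⁶/K.
Higher α expands more for the same ΔT: copper.

copper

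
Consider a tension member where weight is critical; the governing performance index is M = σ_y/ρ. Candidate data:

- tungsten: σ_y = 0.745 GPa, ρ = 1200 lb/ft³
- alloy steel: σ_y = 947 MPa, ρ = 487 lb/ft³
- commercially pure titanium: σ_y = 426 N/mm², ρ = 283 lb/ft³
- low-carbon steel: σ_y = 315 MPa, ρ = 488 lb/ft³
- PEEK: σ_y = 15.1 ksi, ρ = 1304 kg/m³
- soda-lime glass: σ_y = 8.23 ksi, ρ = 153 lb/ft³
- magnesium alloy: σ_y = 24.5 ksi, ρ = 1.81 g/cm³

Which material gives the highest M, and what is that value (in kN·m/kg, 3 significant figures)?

alloy steel, M = 121 kN·m/kg

After converting to SI:
  tungsten: σ_y = 745.0 MPa, ρ = 19220 kg/m³
  alloy steel: σ_y = 947.0 MPa, ρ = 7801 kg/m³
  commercially pure titanium: σ_y = 426.0 MPa, ρ = 4533 kg/m³
  low-carbon steel: σ_y = 315.0 MPa, ρ = 7817 kg/m³
  PEEK: σ_y = 104.1 MPa, ρ = 1304 kg/m³
  soda-lime glass: σ_y = 56.74 MPa, ρ = 2451 kg/m³
  magnesium alloy: σ_y = 168.9 MPa, ρ = 1810 kg/m³
  alloy steel: M = 121 kN·m/kg
  commercially pure titanium: M = 94.0 kN·m/kg
  magnesium alloy: M = 93.3 kN·m/kg
  PEEK: M = 79.8 kN·m/kg
  low-carbon steel: M = 40.3 kN·m/kg
  tungsten: M = 38.8 kN·m/kg
  soda-lime glass: M = 23.2 kN·m/kg
The maximum is for alloy steel.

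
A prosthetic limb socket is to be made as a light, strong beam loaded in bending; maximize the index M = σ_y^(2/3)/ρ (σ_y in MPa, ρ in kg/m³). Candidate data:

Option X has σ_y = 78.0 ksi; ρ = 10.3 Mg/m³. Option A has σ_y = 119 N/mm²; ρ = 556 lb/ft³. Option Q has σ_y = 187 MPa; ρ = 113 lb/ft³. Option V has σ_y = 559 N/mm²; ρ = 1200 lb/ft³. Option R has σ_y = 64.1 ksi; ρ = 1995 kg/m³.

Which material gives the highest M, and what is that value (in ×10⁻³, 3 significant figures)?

option R, M = 29.1×10⁻³

Convert each candidate to consistent units, then evaluate M:
  option X: σ_y = 537.8 MPa, ρ = 10300 kg/m³
  option A: σ_y = 119.0 MPa, ρ = 8906 kg/m³
  option Q: σ_y = 187.0 MPa, ρ = 1810 kg/m³
  option V: σ_y = 559.0 MPa, ρ = 19220 kg/m³
  option R: σ_y = 442.0 MPa, ρ = 1995 kg/m³
  option R: M = 29.1×10⁻³
  option Q: M = 18.1×10⁻³
  option X: M = 6.42×10⁻³
  option V: M = 3.53×10⁻³
  option A: M = 2.72×10⁻³
The maximum is for option R.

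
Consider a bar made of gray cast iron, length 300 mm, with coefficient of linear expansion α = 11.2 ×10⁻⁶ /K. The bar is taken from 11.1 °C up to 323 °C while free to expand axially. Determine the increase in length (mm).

1.05 mm

ΔT = 323 − 11.1 = 311.9 K.
ΔL = α·L₀·ΔT = 11.2×10⁻⁶ × 300 mm × 311.9 K = 1.05 mm.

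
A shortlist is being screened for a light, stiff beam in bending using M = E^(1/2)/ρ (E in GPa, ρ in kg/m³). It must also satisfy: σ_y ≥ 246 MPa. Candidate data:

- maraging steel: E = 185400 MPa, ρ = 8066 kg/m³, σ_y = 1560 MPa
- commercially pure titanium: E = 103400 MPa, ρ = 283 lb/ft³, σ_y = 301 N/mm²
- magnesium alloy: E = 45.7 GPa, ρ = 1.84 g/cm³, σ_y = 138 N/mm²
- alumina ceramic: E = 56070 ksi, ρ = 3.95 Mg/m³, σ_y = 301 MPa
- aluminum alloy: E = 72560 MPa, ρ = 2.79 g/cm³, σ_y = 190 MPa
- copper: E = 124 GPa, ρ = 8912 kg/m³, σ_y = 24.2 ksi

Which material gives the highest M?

Screen on constraints: σ_y ≥ 246 MPa. Survivors: maraging steel, commercially pure titanium, alumina ceramic.
Normalizing units and computing the index:
  maraging steel: E = 185.4 GPa, ρ = 8066 kg/m³
  commercially pure titanium: E = 103.4 GPa, ρ = 4533 kg/m³
  alumina ceramic: E = 386.6 GPa, ρ = 3950 kg/m³
  alumina ceramic: M = 4.98×10⁻³
  commercially pure titanium: M = 2.24×10⁻³
  maraging steel: M = 1.69×10⁻³
The maximum is for alumina ceramic.

alumina ceramic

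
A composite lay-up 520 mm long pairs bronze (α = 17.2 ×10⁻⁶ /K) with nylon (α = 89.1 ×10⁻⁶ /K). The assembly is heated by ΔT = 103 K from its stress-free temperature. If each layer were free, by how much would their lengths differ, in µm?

Δα = |17.2 − 89.1|×10⁻⁶/K = 71.9×10⁻⁶/K.
ΔL_mismatch = Δα·L·ΔT = 71.9×10⁻⁶ × 520.0 mm × 103.0 K = 3850 µm.

3850 µm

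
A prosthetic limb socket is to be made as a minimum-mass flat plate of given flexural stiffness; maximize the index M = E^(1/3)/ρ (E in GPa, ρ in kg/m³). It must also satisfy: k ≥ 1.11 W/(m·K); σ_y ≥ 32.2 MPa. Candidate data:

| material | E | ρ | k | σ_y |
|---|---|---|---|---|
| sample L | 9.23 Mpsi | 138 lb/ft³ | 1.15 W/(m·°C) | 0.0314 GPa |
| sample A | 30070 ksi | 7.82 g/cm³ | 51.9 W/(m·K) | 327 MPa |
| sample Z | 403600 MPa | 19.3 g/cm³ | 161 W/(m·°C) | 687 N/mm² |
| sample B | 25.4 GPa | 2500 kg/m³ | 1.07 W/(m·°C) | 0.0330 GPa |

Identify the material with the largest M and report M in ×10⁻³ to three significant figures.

Screen on constraints: k ≥ 1.11 W/(m·K); σ_y ≥ 32.2 MPa. Survivors: sample A, sample Z.
Convert each candidate to consistent units, then evaluate M:
  sample A: E = 207.3 GPa, ρ = 7820 kg/m³
  sample Z: E = 403.6 GPa, ρ = 19300 kg/m³
  sample A: M = 0.757×10⁻³
  sample Z: M = 0.383×10⁻³
The maximum is for sample A.

sample A, M = 0.757×10⁻³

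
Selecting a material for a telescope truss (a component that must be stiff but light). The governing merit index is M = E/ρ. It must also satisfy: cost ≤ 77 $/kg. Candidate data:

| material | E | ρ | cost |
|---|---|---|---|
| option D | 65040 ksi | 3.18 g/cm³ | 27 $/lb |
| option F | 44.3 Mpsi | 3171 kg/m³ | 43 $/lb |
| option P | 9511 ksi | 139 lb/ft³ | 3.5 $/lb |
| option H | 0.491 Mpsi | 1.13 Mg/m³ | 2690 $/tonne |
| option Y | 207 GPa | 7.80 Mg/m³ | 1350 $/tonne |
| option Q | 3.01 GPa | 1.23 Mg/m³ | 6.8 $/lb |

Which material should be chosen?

option D

Screen on constraints: cost ≤ 77 $/kg. Survivors: option D, option P, option H, option Y, option Q.
After converting to SI:
  option D: E = 448.4 GPa, ρ = 3180 kg/m³
  option P: E = 65.58 GPa, ρ = 2227 kg/m³
  option H: E = 3.385 GPa, ρ = 1130 kg/m³
  option Y: E = 207.0 GPa, ρ = 7800 kg/m³
  option Q: E = 3.010 GPa, ρ = 1230 kg/m³
  option D: M = 141 MN·m/kg
  option P: M = 29.5 MN·m/kg
  option Y: M = 26.5 MN·m/kg
  option H: M = 3.00 MN·m/kg
  option Q: M = 2.45 MN·m/kg
Option D has the largest M.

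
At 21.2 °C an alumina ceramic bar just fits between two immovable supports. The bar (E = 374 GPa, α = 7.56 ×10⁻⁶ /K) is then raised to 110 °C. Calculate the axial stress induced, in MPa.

251 MPa

ΔT = 88.80 K. Constrained thermal stress σ = E·α·ΔT = 374.0×10³ MPa × 7.56×10⁻⁶ × 88.80 = 251 MPa (compressive).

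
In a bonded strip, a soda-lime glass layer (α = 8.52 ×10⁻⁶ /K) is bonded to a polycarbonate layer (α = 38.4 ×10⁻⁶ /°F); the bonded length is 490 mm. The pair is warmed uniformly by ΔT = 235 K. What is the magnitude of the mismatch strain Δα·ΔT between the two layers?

0.0142

polycarbonate: α = 38.4×10⁻⁶/°F × 9/5 = 69.1×10⁻⁶/K.
Δα = |8.52 − 69.1|×10⁻⁶/K = 60.6×10⁻⁶/K.
Mismatch strain = Δα·ΔT = 60.6×10⁻⁶ × 235.0 = 0.0142.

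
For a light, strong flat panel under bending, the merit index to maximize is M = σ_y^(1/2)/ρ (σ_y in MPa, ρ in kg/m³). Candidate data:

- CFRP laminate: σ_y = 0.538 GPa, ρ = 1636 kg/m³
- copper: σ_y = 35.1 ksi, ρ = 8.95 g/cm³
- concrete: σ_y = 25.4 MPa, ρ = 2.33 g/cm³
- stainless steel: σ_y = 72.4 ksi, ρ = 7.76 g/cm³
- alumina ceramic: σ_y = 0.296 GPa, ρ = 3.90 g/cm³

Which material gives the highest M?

CFRP laminate

In SI units:
  CFRP laminate: σ_y = 538.0 MPa, ρ = 1636 kg/m³
  copper: σ_y = 242.0 MPa, ρ = 8950 kg/m³
  concrete: σ_y = 25.40 MPa, ρ = 2330 kg/m³
  stainless steel: σ_y = 499.2 MPa, ρ = 7760 kg/m³
  alumina ceramic: σ_y = 296.0 MPa, ρ = 3900 kg/m³
  CFRP laminate: M = 14.2×10⁻³
  alumina ceramic: M = 4.41×10⁻³
  stainless steel: M = 2.88×10⁻³
  concrete: M = 2.16×10⁻³
  copper: M = 1.74×10⁻³
CFRP laminate ranks first.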